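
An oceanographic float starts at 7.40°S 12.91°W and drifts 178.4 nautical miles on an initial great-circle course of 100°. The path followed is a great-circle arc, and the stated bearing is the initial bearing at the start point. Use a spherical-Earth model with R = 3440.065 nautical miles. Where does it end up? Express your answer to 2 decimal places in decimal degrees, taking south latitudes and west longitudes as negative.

latitude -7.91°, longitude -9.96°

Angular distance δ = d/R = 178.4 / 3440.065 = 0.051859 rad.
With φ₁ = -7.40° = -0.129154 rad and θ = 100° = 1.745329 rad:
Applying the spherical law of cosines for sides, sin φ₂ = sin φ₁ cos δ + cos φ₁ sin δ cos θ = -0.137549, so φ₂ = -7.91°.
For the longitude increment, Δλ = atan2( sin θ sin δ cos φ₁, cos δ − sin φ₁ sin φ₂ ) = atan2(0.050624, 0.980940) = 2.95°.
Hence λ₂ = -12.91° + 2.95° = -9.96°.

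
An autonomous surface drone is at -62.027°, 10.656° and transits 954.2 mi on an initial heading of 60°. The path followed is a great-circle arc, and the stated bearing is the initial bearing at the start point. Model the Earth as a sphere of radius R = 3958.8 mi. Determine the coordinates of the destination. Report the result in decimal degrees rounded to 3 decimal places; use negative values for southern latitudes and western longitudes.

latitude -53.288°, longitude 30.888°

Central angle δ = d/R = 0.241033 rad.
With φ₁ = -62.027° = -1.082575 rad and θ = 60° = 1.047198 rad:
Applying the spherical law of cosines for sides, sin φ₂ = sin φ₁ cos δ + cos φ₁ sin δ cos θ = -0.801655, so φ₂ = -53.288°.
For the longitude increment, Δλ = atan2( sin θ sin δ cos φ₁, cos δ − sin φ₁ sin φ₂ ) = atan2(0.096966, 0.263095) = 20.232°.
λ₂ = λ₁ + Δλ = 30.888°.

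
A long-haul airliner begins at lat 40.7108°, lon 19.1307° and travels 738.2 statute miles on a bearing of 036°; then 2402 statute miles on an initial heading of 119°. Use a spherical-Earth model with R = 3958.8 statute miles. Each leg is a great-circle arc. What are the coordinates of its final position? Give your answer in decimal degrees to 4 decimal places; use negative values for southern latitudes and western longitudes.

Apply the spherical direct solution leg by leg, carrying full precision between legs.
Leg 1: from (40.7108°, 19.1307°), δ = 738.2/3958.8 = 0.186471 rad, θ = 36° → φ = 48.9926°, λ = 28.6903°.
Leg 2: from (48.9926°, 28.6903°), δ = 2402/3958.8 = 0.606750 rad, θ = 119° → φ = 26.0109°, λ = 62.3952°.

latitude 26.0109°, longitude 62.3952°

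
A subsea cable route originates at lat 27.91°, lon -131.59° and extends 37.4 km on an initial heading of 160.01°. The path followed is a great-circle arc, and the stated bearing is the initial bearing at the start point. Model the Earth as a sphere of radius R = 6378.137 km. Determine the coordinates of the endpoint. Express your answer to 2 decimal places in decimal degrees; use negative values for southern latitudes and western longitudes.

Central angle δ = d/R = 0.005864 rad.
With φ₁ = 27.91° = 0.487121 rad and θ = 160.01° = 2.792701 rad:
Applying the spherical law of cosines for sides, sin φ₂ = sin φ₁ cos δ + cos φ₁ sin δ cos θ = 0.463206, so φ₂ = 27.59°.
Then Δλ = atan2(0.001771, 0.783163) = 0.002262 rad, from sin θ sin δ cos φ₁ over cos δ − sin φ₁ sin φ₂.
λ₂ = λ₁ + Δλ = -131.46°.

latitude 27.59°, longitude -131.46°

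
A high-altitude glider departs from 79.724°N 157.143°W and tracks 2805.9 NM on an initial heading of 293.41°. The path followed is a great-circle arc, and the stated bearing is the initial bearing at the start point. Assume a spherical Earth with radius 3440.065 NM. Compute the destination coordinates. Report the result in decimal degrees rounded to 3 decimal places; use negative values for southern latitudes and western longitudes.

Angular distance δ = d/R = 2805.9 / 3440.065 = 0.815653 rad.
Start latitude φ₁ = 1.391446 rad; initial bearing θ = 5.120971 rad.
sin φ₂ = sin φ₁ cos δ + cos φ₁ sin δ cos θ = (0.983960)(0.685393) + (0.178390)(0.728173)(0.397308) = 0.726009
φ₂ = asin(0.726009) = 0.812500 rad = 46.553°.
Δλ = atan2( sin θ sin δ cos φ₁ , cos δ − sin φ₁ sin φ₂ ) = atan2(-0.119206, -0.028971) = -1.809205 rad = -103.660°.
λ₂ = -157.143° + -103.660° = -260.803°, normalized to (−180°, 180°] → 99.197°.

latitude 46.553°, longitude 99.197°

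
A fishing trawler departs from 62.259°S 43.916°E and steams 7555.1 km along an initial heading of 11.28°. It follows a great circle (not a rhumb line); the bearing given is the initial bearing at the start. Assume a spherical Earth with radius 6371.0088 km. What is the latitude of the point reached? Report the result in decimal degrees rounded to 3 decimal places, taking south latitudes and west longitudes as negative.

Central angle δ = d/R = 1.185856 rad.
With φ₁ = -62.259° = -1.086625 rad and θ = 11.28° = 0.196873 rad:
Applying the spherical law of cosines for sides, sin φ₂ = sin φ₁ cos δ + cos φ₁ sin δ cos θ = 0.090735, so φ₂ = 5.206°.
Δλ = atan2( sin θ sin δ cos φ₁ , cos δ − sin φ₁ sin φ₂ ) = atan2(0.084386, 0.455810) = 0.183061 rad = 10.489°.
λ₂ = λ₁ + Δλ = 54.405°.

latitude 5.206°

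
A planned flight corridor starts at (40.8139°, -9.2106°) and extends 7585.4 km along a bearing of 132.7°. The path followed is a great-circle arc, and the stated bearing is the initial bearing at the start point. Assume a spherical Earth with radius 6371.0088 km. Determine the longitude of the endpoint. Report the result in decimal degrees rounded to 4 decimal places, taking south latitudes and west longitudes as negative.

longitude 35.3720°

Angular distance δ = d/R = 7585.4 / 6371.0088 = 1.190612 rad.
Converting: φ₁ = 0.712337 rad, θ = 2.316052 rad.
sin φ₂ = sin φ₁ cos δ + cos φ₁ sin δ cos θ = (0.653604)(0.371092) + (0.756837)(0.928596)(-0.678160) = -0.234061
φ₂ = asin(-0.234061) = -0.236252 rad = -13.5363°.
For the longitude increment, Δλ = atan2( sin θ sin δ cos φ₁, cos δ − sin φ₁ sin φ₂ ) = atan2(0.516495, 0.524075) = 44.5826°.
λ₂ = -9.2106° + 44.5826° = 35.3720°.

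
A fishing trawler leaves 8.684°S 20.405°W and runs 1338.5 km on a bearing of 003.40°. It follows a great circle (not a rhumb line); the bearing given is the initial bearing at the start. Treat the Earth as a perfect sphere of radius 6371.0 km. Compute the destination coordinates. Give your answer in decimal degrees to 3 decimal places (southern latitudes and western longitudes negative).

latitude 3.333°, longitude -19.695°

Central angle δ = d/R = 0.210093 rad.
Start latitude φ₁ = -0.151564 rad; initial bearing θ = 0.059341 rad.
Destination latitude: φ₂ = arcsin( sin φ₁ cos δ + cos φ₁ sin δ cos θ ) = arcsin(0.058132) = 3.333°.
Then Δλ = atan2(0.012227, 0.986789) = 0.012390 rad, from sin θ sin δ cos φ₁ over cos δ − sin φ₁ sin φ₂.
λ₂ = λ₁ + Δλ = -19.695°.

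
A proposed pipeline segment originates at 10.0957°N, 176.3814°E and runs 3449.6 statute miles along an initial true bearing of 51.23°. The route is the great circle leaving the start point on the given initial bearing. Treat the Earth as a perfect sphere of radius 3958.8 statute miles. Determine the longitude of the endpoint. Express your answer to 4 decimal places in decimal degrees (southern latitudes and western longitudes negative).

Angular distance δ = d/R = 3449.6 / 3958.8 = 0.871375 rad.
Converting: φ₁ = 0.176203 rad, θ = 0.894132 rad.
Applying the spherical law of cosines for sides, sin φ₂ = sin φ₁ cos δ + cos φ₁ sin δ cos θ = 0.584604, so φ₂ = 35.7750°.
Δλ = atan2( sin θ sin δ cos φ₁ , cos δ − sin φ₁ sin φ₂ ) = atan2(0.587374, 0.541298) = 0.826199 rad = 47.3377°.
λ₂ = 176.3814° + 47.3377° = 223.7191°, normalized to (−180°, 180°] → -136.2809°.

longitude -136.2809°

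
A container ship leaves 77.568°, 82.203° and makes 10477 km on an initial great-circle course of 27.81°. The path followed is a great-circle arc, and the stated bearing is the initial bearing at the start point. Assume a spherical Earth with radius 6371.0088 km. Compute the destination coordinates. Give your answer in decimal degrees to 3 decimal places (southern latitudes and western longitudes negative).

latitude 6.777°, longitude -125.737°

Central angle δ = d/R = 1.644481 rad.
Converting: φ₁ = 1.353817 rad, θ = 0.485376 rad.
sin φ₂ = sin φ₁ cos δ + cos φ₁ sin δ cos θ = (0.976552)(-0.073618) + (0.215281)(0.997287)(0.884500) = 0.118008
φ₂ = asin(0.118008) = 0.118283 rad = 6.777°.
Then Δλ = atan2(0.100165, -0.188858) = 2.653945 rad, from sin θ sin δ cos φ₁ over cos δ − sin φ₁ sin φ₂.
λ₂ = 82.203° + 152.060° = 234.263°, normalized to (−180°, 180°] → -125.737°.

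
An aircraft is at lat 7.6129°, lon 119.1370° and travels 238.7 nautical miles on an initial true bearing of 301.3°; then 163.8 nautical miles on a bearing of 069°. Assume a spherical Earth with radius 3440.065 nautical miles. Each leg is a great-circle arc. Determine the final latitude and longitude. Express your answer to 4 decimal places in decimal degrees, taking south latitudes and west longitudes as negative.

Apply the spherical direct solution leg by leg, carrying full precision between legs.
Leg 1: from (7.6129°, 119.1370°), δ = 238.7/3440.065 = 0.069388 rad, θ = 301.3° → φ = 9.6636°, λ = 115.6918°.
Leg 2: from (9.6636°, 115.6918°), δ = 163.8/3440.065 = 0.047615 rad, θ = 69° → φ = 10.6313°, λ = 118.2831°.

latitude 10.6313°, longitude 118.2831°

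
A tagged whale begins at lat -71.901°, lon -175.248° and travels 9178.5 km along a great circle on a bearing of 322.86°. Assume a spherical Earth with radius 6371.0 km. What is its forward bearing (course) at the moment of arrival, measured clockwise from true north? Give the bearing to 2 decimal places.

final bearing 349.11°

Central angle δ = d/R = 1.440669 rad.
With φ₁ = -71.901° = -1.254909 rad and θ = 322.86° = 5.634970 rad:
sin φ₂ = sin φ₁ cos δ + cos φ₁ sin δ cos θ = (-0.950521)(0.129761) + (0.310660)(0.991545)(0.797163) = 0.122212
φ₂ = asin(0.122212) = 0.122519 rad = 7.020°.
For the longitude increment, Δλ = atan2( sin θ sin δ cos φ₁, cos δ − sin φ₁ sin φ₂ ) = atan2(-0.185980, 0.245926) = -37.098°.
λ₂ = -175.248° + -37.098° = -212.346°, normalized to (−180°, 180°] → 147.654°.
The forward bearing on arrival equals the back-azimuth from the destination plus 180°.
Back-azimuth from P₂ (7.02°, 147.65°) to P₁ (-71.90°, -175.25°), with Δλ' = λ₁ − λ₂ = -322.90°: atan2( sin Δλ' cos φ₁ , cos φ₂ sin φ₁ − sin φ₂ cos φ₁ cos Δλ' ) = 169.11°.
Final bearing = (169.11° + 180°) mod 360° = 349.11°.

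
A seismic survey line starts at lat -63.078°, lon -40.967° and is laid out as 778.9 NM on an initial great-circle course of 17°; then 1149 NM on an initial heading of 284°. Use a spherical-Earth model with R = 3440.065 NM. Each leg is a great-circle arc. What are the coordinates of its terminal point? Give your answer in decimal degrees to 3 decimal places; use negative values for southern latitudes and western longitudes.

Apply the spherical direct solution leg by leg, carrying full precision between legs.
Leg 1: from (-63.078°, -40.967°), δ = 778.9/3440.065 = 0.226420 rad, θ = 17° → φ = -50.503°, λ = -35.044°.
Leg 2: from (-50.503°, -35.044°), δ = 1149/3440.065 = 0.334005 rad, θ = 284° → φ = -42.732°, λ = -60.705°.

latitude -42.732°, longitude -60.705°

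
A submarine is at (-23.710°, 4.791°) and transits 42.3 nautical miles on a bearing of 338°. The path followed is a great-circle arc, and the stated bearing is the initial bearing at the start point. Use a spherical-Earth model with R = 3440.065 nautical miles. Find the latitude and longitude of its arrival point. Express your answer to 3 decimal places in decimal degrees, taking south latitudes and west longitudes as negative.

latitude -23.057°, longitude 4.504°

δ = 42.3/3440.065 = 0.012296 rad (0.7045°).
Start latitude φ₁ = -0.413818 rad; initial bearing θ = 5.899213 rad.
sin φ₂ = sin φ₁ cos δ + cos φ₁ sin δ cos θ = (-0.402108)(0.999924) + (0.915592)(0.012296)(0.927184) = -0.391639
φ₂ = asin(-0.391639) = -0.402412 rad = -23.057°.
Δλ = atan2( sin θ sin δ cos φ₁ , cos δ − sin φ₁ sin φ₂ ) = atan2(-0.004217, 0.842443) = -0.005006 rad = -0.287°.
λ₂ = λ₁ + Δλ = 4.504°.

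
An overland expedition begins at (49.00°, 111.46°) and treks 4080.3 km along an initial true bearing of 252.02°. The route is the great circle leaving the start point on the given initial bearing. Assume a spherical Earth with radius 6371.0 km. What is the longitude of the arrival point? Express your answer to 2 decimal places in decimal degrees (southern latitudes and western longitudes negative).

longitude 70.95°

The arc subtends δ = 4080.3/6371 = 0.640449 rad at the centre.
Converting: φ₁ = 0.855211 rad, θ = 4.398579 rad.
Destination latitude: φ₂ = arcsin( sin φ₁ cos δ + cos φ₁ sin δ cos θ ) = arcsin(0.484133) = 28.96°.
For the longitude increment, Δλ = atan2( sin θ sin δ cos φ₁, cos δ − sin φ₁ sin φ₂ ) = atan2(-0.372887, 0.436448) = -40.51°.
Hence λ₂ = 111.46° + -40.51° = 70.95°.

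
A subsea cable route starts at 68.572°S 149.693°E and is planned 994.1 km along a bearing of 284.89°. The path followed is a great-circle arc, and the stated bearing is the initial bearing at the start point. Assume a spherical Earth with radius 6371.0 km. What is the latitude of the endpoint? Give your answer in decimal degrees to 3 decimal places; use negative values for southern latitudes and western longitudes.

latitude -64.821°

Angular distance δ = d/R = 994.1 / 6371 = 0.156035 rad.
Start latitude φ₁ = -1.196807 rad; initial bearing θ = 4.972269 rad.
Destination latitude: φ₂ = arcsin( sin φ₁ cos δ + cos φ₁ sin δ cos θ ) = arcsin(-0.904980) = -64.821°.
For the longitude increment, Δλ = atan2( sin θ sin δ cos φ₁, cos δ − sin φ₁ sin φ₂ ) = atan2(-0.054867, 0.145426) = -20.671°.
Hence λ₂ = 149.693° + -20.671° = 129.022°.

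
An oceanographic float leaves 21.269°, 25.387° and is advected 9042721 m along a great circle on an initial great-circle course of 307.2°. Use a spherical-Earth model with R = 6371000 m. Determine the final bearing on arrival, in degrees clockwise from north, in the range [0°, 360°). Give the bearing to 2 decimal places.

δ = 9042721/6371000 = 1.419357 rad (81.3231°).
Converting: φ₁ = 0.371214 rad, θ = 5.361651 rad.
Destination latitude: φ₂ = arcsin( sin φ₁ cos δ + cos φ₁ sin δ cos θ ) = arcsin(0.611695) = 37.712°.
Δλ = atan2( sin θ sin δ cos φ₁ , cos δ − sin φ₁ sin φ₂ ) = atan2(-0.733781, -0.071029) = -1.667294 rad = -95.529°.
λ₂ = λ₁ + Δλ = -70.142°.
The forward bearing on arrival equals the back-azimuth from the destination plus 180°.
Back-azimuth from P₂ (37.71°, -70.14°) to P₁ (21.27°, 25.39°), with Δλ' = λ₁ − λ₂ = 95.53°: atan2( sin Δλ' cos φ₁ , cos φ₂ sin φ₁ − sin φ₂ cos φ₁ cos Δλ' ) = 69.77°.
Final bearing = (69.77° + 180°) mod 360° = 249.77°.

final bearing 249.77°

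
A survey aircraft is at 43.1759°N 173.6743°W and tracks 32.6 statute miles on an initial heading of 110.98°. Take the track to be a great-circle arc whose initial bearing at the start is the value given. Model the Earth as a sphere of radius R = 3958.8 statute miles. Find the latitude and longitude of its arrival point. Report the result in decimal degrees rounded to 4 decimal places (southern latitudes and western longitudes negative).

latitude 43.0054°, longitude -173.0719°

δ = 32.6/3958.8 = 0.008235 rad (0.4718°).
Start latitude φ₁ = 0.753562 rad; initial bearing θ = 1.936966 rad.
Destination latitude: φ₂ = arcsin( sin φ₁ cos δ + cos φ₁ sin δ cos θ ) = arcsin(0.682067) = 43.0054°.
For the longitude increment, Δλ = atan2( sin θ sin δ cos φ₁, cos δ − sin φ₁ sin φ₂ ) = atan2(0.005607, 0.533268) = 0.6024°.
λ₂ = λ₁ + Δλ = -173.0719°.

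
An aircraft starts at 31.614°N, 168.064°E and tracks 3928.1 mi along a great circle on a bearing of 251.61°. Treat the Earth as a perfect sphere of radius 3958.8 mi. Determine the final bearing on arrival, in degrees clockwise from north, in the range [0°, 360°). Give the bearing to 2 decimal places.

The arc subtends δ = 3928.1/3958.8 = 0.992245 rad at the centre.
Start latitude φ₁ = 0.551768 rad; initial bearing θ = 4.391423 rad.
Applying the spherical law of cosines for sides, sin φ₂ = sin φ₁ cos δ + cos φ₁ sin δ cos θ = 0.061694, so φ₂ = 3.537°.
For the longitude increment, Δλ = atan2( sin θ sin δ cos φ₁, cos δ − sin φ₁ sin φ₂ ) = atan2(-0.676594, 0.514472) = -52.751°.
Hence λ₂ = 168.064° + -52.751° = 115.313°.
The forward bearing on arrival equals the back-azimuth from the destination plus 180°.
Back-azimuth from P₂ (3.54°, 115.31°) to P₁ (31.61°, 168.06°), with Δλ' = λ₁ − λ₂ = 52.75°: atan2( sin Δλ' cos φ₁ , cos φ₂ sin φ₁ − sin φ₂ cos φ₁ cos Δλ' ) = 54.06°.
Final bearing = (54.06° + 180°) mod 360° = 234.06°.

final bearing 234.06°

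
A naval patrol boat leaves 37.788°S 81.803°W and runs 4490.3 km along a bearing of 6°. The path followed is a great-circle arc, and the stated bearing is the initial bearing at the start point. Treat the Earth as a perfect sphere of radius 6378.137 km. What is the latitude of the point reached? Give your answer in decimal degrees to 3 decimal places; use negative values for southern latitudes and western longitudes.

δ = 4490.3/6378.137 = 0.704014 rad (40.3371°).
Converting: φ₁ = -0.659525 rad, θ = 0.104720 rad.
Destination latitude: φ₂ = arcsin( sin φ₁ cos δ + cos φ₁ sin δ cos θ ) = arcsin(0.041672) = 2.388°.
For the longitude increment, Δλ = atan2( sin θ sin δ cos φ₁, cos δ − sin φ₁ sin φ₂ ) = atan2(0.053470, 0.787784) = 3.883°.
Hence λ₂ = -81.803° + 3.883° = -77.920°.

latitude 2.388°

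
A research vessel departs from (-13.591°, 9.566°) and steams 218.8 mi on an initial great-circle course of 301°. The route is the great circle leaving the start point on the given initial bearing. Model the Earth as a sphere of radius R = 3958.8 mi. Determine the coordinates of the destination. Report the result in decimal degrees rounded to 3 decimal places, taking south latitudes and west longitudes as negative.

The arc subtends δ = 218.8/3958.8 = 0.055269 rad at the centre.
With φ₁ = -13.591° = -0.237208 rad and θ = 301° = 5.253441 rad:
Applying the spherical law of cosines for sides, sin φ₂ = sin φ₁ cos δ + cos φ₁ sin δ cos θ = -0.206976, so φ₂ = -11.945°.
Then Δλ = atan2(-0.046025, 0.949836) = -0.048418 rad, from sin θ sin δ cos φ₁ over cos δ − sin φ₁ sin φ₂.
λ₂ = λ₁ + Δλ = 6.792°.

latitude -11.945°, longitude 6.792°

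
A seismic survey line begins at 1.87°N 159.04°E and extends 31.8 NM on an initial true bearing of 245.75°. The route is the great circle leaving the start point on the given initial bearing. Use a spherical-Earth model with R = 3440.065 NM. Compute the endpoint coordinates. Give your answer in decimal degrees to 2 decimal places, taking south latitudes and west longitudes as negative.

δ = 31.8/3440.065 = 0.009244 rad (0.5296°).
Start latitude φ₁ = 0.032638 rad; initial bearing θ = 4.289147 rad.
sin φ₂ = sin φ₁ cos δ + cos φ₁ sin δ cos θ = (0.032632)(0.999957) + (0.999467)(0.009244)(-0.410719) = 0.028836
φ₂ = asin(0.028836) = 0.028840 rad = 1.65°.
Δλ = atan2( sin θ sin δ cos φ₁ , cos δ − sin φ₁ sin φ₂ ) = atan2(-0.008424, 0.999016) = -0.008432 rad = -0.48°.
Hence λ₂ = 159.04° + -0.48° = 158.56°.

latitude 1.65°, longitude 158.56°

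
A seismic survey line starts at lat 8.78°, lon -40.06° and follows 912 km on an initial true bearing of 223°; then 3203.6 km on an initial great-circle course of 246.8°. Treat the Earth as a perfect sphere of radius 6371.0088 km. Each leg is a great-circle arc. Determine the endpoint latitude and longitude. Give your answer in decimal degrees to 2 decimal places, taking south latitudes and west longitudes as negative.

Apply the spherical direct solution leg by leg, carrying full precision between legs.
Leg 1: from (8.78°, -40.06°), δ = 912/6371.0088 = 0.143148 rad, θ = 223° → φ = 2.75°, λ = -45.65°.
Leg 2: from (2.75°, -45.65°), δ = 3203.6/6371.0088 = 0.502840 rad, θ = 246.8° → φ = -8.49°, λ = -72.26°.

latitude -8.49°, longitude -72.26°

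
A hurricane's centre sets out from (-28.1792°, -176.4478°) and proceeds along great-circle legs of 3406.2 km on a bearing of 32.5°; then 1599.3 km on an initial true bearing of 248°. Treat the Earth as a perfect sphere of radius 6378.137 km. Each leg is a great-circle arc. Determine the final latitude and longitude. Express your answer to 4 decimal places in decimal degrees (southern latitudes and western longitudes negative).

Apply the spherical direct solution leg by leg, carrying full precision between legs.
Leg 1: from (-28.1792°, -176.4478°), δ = 3406.2/6378.137 = 0.534043 rad, θ = 32.5° → φ = -1.6078°, λ = -160.5690°.
Leg 2: from (-1.6078°, -160.5690°), δ = 1599.3/6378.137 = 0.250747 rad, θ = 248° → φ = -6.8975°, λ = -173.9684°.

latitude -6.8975°, longitude -173.9684°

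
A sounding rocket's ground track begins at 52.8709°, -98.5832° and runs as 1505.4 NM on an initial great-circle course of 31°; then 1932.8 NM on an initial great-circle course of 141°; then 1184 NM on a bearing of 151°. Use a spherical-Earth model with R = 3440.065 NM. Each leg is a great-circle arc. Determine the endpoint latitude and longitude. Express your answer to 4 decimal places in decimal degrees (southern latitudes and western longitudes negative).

latitude 23.3308°, longitude -21.5878°

Apply the spherical direct solution leg by leg, carrying full precision between legs.
Leg 1: from (52.8709°, -98.5832°), δ = 1505.4/3440.065 = 0.437608 rad, θ = 31° → φ = 70.2894°, λ = -58.2571°.
Leg 2: from (70.2894°, -58.2571°), δ = 1932.8/3440.065 = 0.561850 rad, θ = 141° → φ = 41.0751°, λ = -31.8500°.
Leg 3: from (41.0751°, -31.8500°), δ = 1184/3440.065 = 0.344180 rad, θ = 151° → φ = 23.3308°, λ = -21.5878°.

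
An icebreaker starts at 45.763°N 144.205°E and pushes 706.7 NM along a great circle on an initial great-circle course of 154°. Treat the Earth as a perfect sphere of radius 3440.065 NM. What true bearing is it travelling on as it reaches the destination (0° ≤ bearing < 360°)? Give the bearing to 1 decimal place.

δ = 706.7/3440.065 = 0.205432 rad (11.7704°).
Start latitude φ₁ = 0.798715 rad; initial bearing θ = 2.687807 rad.
Destination latitude: φ₂ = arcsin( sin φ₁ cos δ + cos φ₁ sin δ cos θ ) = arcsin(0.573488) = 34.994°.
For the longitude increment, Δλ = atan2( sin θ sin δ cos φ₁, cos δ − sin φ₁ sin φ₂ ) = atan2(0.062384, 0.568091) = 6.267°.
Hence λ₂ = 144.205° + 6.267° = 150.472°.
The forward bearing on arrival equals the back-azimuth from the destination plus 180°.
Back-azimuth from P₂ (35.0°, 150.5°) to P₁ (45.8°, 144.2°), with Δλ' = λ₁ − λ₂ = -6.3°: atan2( sin Δλ' cos φ₁ , cos φ₂ sin φ₁ − sin φ₂ cos φ₁ cos Δλ' ) = 338.1°.
Final bearing = (338.1° + 180°) mod 360° = 158.1°.

final bearing 158.1°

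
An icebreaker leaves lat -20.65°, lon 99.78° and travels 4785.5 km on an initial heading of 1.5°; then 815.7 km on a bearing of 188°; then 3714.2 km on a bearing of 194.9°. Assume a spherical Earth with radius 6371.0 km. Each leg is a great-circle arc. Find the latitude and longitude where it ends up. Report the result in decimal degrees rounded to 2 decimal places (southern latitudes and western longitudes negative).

latitude -17.22°, longitude 91.31°

Apply the spherical direct solution leg by leg, carrying full precision between legs.
Leg 1: from (-20.65°, 99.78°), δ = 4785.5/6371 = 0.751138 rad, θ = 1.5° → φ = 22.37°, λ = 100.89°.
Leg 2: from (22.37°, 100.89°), δ = 815.7/6371 = 0.128033 rad, θ = 188° → φ = 15.11°, λ = 99.83°.
Leg 3: from (15.11°, 99.83°), δ = 3714.2/6371 = 0.582985 rad, θ = 194.9° → φ = -17.22°, λ = 91.31°.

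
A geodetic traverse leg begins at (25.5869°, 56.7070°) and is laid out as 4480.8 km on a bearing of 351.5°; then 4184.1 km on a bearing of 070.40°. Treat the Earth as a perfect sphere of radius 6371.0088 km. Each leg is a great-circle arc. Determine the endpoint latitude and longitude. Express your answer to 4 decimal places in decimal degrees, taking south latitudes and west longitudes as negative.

Apply the spherical direct solution leg by leg, carrying full precision between legs.
Leg 1: from (25.5869°, 56.7070°), δ = 4480.8/6371.0088 = 0.703311 rad, θ = 351.5° → φ = 65.0003°, λ = 43.6335°.
Leg 2: from (65.0003°, 43.6335°), δ = 4184.1/6371.0088 = 0.656741 rad, θ = 70.4° → φ = 53.5465°, λ = 119.1019°.

latitude 53.5465°, longitude 119.1019°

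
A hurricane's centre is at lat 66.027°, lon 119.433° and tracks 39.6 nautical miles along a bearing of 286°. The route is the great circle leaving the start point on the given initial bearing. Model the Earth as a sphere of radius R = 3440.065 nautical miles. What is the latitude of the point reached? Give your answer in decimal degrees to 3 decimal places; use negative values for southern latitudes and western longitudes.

latitude 66.201°

The arc subtends δ = 39.6/3440.065 = 0.011511 rad at the centre.
Converting: φ₁ = 1.152389 rad, θ = 4.991642 rad.
Destination latitude: φ₂ = arcsin( sin φ₁ cos δ + cos φ₁ sin δ cos θ ) = arcsin(0.914966) = 66.201°.
For the longitude increment, Δλ = atan2( sin θ sin δ cos φ₁, cos δ − sin φ₁ sin φ₂ ) = atan2(-0.004496, 0.163896) = -1.571°.
Hence λ₂ = 119.433° + -1.571° = 117.862°.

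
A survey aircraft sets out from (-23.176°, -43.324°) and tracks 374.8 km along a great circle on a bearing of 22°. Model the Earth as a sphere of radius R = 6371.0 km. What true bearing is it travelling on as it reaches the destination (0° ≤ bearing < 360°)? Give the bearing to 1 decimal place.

The arc subtends δ = 374.8/6371 = 0.058829 rad at the centre.
Start latitude φ₁ = -0.404498 rad; initial bearing θ = 0.383972 rad.
Destination latitude: φ₂ = arcsin( sin φ₁ cos δ + cos φ₁ sin δ cos θ ) = arcsin(-0.342761) = -20.045°.
Then Δλ = atan2(0.020248, 0.863374) = 0.023447 rad, from sin θ sin δ cos φ₁ over cos δ − sin φ₁ sin φ₂.
λ₂ = -43.324° + 1.343° = -41.981°.
The forward bearing on arrival equals the back-azimuth from the destination plus 180°.
Back-azimuth from P₂ (-20.0°, -42.0°) to P₁ (-23.2°, -43.3°), with Δλ' = λ₁ − λ₂ = -1.3°: atan2( sin Δλ' cos φ₁ , cos φ₂ sin φ₁ − sin φ₂ cos φ₁ cos Δλ' ) = 201.5°.
Final bearing = (201.5° + 180°) mod 360° = 21.5°.

final bearing 21.5°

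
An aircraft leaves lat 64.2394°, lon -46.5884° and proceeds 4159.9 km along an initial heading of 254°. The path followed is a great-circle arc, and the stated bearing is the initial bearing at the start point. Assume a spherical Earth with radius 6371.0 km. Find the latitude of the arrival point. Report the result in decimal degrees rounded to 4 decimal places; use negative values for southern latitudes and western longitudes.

Central angle δ = d/R = 0.652943 rad.
With φ₁ = 64.2394° = 1.121189 rad and θ = 254° = 4.433136 rad:
Destination latitude: φ₂ = arcsin( sin φ₁ cos δ + cos φ₁ sin δ cos θ ) = arcsin(0.642581) = 39.9846°.
For the longitude increment, Δλ = atan2( sin θ sin δ cos φ₁, cos δ − sin φ₁ sin φ₂ ) = atan2(-0.253810, 0.215579) = -49.6564°.
λ₂ = λ₁ + Δλ = -96.2448°.

latitude 39.9846°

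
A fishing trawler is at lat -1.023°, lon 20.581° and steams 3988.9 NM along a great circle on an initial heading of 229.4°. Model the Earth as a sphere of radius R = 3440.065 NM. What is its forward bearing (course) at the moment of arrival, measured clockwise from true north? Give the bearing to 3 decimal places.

final bearing 252.199°

Central angle δ = d/R = 1.159542 rad.
Start latitude φ₁ = -0.017855 rad; initial bearing θ = 4.003785 rad.
Destination latitude: φ₂ = arcsin( sin φ₁ cos δ + cos φ₁ sin δ cos θ ) = arcsin(-0.603555) = -37.125°.
Δλ = atan2( sin θ sin δ cos φ₁ , cos δ − sin φ₁ sin φ₂ ) = atan2(-0.695852, 0.388984) = -1.061067 rad = -60.795°.
λ₂ = λ₁ + Δλ = -40.214°.
The forward bearing on arrival equals the back-azimuth from the destination plus 180°.
Back-azimuth from P₂ (-37.125°, -40.214°) to P₁ (-1.023°, 20.581°), with Δλ' = λ₁ − λ₂ = 60.795°: atan2( sin Δλ' cos φ₁ , cos φ₂ sin φ₁ − sin φ₂ cos φ₁ cos Δλ' ) = 72.199°.
Final bearing = (72.199° + 180°) mod 360° = 252.199°.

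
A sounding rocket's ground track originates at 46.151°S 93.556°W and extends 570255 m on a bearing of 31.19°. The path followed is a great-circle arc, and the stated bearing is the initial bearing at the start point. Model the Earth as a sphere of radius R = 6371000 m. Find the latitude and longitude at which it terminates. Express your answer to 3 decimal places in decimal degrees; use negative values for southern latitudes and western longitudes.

latitude -41.706°, longitude -90.001°

Angular distance δ = d/R = 570255 / 6371000 = 0.089508 rad.
With φ₁ = -46.151° = -0.805487 rad and θ = 31.19° = 0.544368 rad:
sin φ₂ = sin φ₁ cos δ + cos φ₁ sin δ cos θ = (-0.721168)(0.995997) + (0.692760)(0.089388)(0.855455) = -0.665307
φ₂ = asin(-0.665307) = -0.727905 rad = -41.706°.
Δλ = atan2( sin θ sin δ cos φ₁ , cos δ − sin φ₁ sin φ₂ ) = atan2(0.032069, 0.516199) = 0.062046 rad = 3.555°.
λ₂ = λ₁ + Δλ = -90.001°.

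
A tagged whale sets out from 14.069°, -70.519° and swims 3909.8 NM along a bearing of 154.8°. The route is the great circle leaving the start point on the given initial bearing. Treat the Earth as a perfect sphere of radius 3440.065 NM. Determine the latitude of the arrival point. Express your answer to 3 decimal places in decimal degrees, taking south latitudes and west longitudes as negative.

latitude -43.944°

Central angle δ = d/R = 1.136548 rad.
With φ₁ = 14.069° = 0.245550 rad and θ = 154.8° = 2.701770 rad:
sin φ₂ = sin φ₁ cos δ + cos φ₁ sin δ cos θ = (0.243090)(0.420728) + (0.970004)(0.907187)(-0.904827) = -0.693950
φ₂ = asin(-0.693950) = -0.766960 rad = -43.944°.
Then Δλ = atan2(0.374675, 0.589421) = 0.566233 rad, from sin θ sin δ cos φ₁ over cos δ − sin φ₁ sin φ₂.
Hence λ₂ = -70.519° + 32.443° = -38.076°.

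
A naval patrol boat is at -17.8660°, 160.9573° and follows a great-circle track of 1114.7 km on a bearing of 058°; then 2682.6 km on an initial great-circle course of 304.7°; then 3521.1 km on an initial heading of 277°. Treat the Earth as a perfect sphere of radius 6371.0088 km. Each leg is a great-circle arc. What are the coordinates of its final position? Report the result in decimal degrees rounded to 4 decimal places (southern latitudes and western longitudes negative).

latitude 5.2161°, longitude 118.4556°

Apply the spherical direct solution leg by leg, carrying full precision between legs.
Leg 1: from (-17.8660°, 160.9573°), δ = 1114.7/6371.0088 = 0.174964 rad, θ = 58° → φ = -12.3751°, λ = 169.6499°.
Leg 2: from (-12.3751°, 169.6499°), δ = 2682.6/6371.0088 = 0.421064 rad, θ = 304.7° → φ = 1.8156°, λ = 150.0041°.
Leg 3: from (1.8156°, 150.0041°), δ = 3521.1/6371.0088 = 0.552675 rad, θ = 277° → φ = 5.2161°, λ = 118.4556°.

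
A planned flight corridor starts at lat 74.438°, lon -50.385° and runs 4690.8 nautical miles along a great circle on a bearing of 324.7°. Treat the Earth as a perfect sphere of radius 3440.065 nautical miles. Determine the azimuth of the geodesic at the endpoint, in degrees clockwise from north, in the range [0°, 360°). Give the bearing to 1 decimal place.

Central angle δ = d/R = 1.363579 rad.
With φ₁ = 74.438° = 1.299188 rad and θ = 324.7° = 5.667084 rad:
Destination latitude: φ₂ = arcsin( sin φ₁ cos δ + cos φ₁ sin δ cos θ ) = arcsin(0.412466) = 24.360°.
For the longitude increment, Δλ = atan2( sin θ sin δ cos φ₁, cos δ − sin φ₁ sin φ₂ ) = atan2(-0.151712, -0.191607) = -141.628°.
λ₂ = -50.385° + -141.628° = -192.013°, normalized to (−180°, 180°] → 167.987°.
The forward bearing on arrival equals the back-azimuth from the destination plus 180°.
Back-azimuth from P₂ (24.4°, 168.0°) to P₁ (74.4°, -50.4°), with Δλ' = λ₁ − λ₂ = -218.4°: atan2( sin Δλ' cos φ₁ , cos φ₂ sin φ₁ − sin φ₂ cos φ₁ cos Δλ' ) = 9.8°.
Final bearing = (9.8° + 180°) mod 360° = 189.8°.

final bearing 189.8°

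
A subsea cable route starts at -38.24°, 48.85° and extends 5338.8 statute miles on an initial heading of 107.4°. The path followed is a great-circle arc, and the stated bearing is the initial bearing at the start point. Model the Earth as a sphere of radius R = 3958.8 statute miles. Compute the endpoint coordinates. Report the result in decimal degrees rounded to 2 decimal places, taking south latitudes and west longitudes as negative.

Central angle δ = d/R = 1.348590 rad.
With φ₁ = -38.24° = -0.667414 rad and θ = 107.4° = 1.874484 rad:
Applying the spherical law of cosines for sides, sin φ₂ = sin φ₁ cos δ + cos φ₁ sin δ cos θ = -0.365506, so φ₂ = -21.44°.
Then Δλ = atan2(0.731057, -0.005851) = 1.578799 rad, from sin θ sin δ cos φ₁ over cos δ − sin φ₁ sin φ₂.
λ₂ = λ₁ + Δλ = 139.31°.

latitude -21.44°, longitude 139.31°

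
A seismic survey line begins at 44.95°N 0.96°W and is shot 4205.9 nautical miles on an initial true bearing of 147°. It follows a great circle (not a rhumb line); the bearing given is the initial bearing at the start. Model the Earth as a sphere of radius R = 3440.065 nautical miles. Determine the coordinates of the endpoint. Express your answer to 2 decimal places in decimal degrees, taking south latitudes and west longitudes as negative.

δ = 4205.9/3440.065 = 1.222622 rad (70.0511°).
Start latitude φ₁ = 0.784525 rad; initial bearing θ = 2.565634 rad.
sin φ₂ = sin φ₁ cos δ + cos φ₁ sin δ cos θ = (0.706489)(0.341182) + (0.707724)(0.939997)(-0.838671) = -0.316891
φ₂ = asin(-0.316891) = -0.322450 rad = -18.48°.
Then Δλ = atan2(0.362326, 0.565062) = 0.570174 rad, from sin θ sin δ cos φ₁ over cos δ − sin φ₁ sin φ₂.
λ₂ = -0.96° + 32.67° = 31.71°.

latitude -18.48°, longitude 31.71°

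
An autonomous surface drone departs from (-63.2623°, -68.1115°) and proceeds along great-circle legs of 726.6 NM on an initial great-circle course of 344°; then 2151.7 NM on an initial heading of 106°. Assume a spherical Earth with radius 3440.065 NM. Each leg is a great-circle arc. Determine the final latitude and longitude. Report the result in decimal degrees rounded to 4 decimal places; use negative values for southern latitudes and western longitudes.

latitude -47.2970°, longitude -17.3533°

Apply the spherical direct solution leg by leg, carrying full precision between legs.
Leg 1: from (-63.2623°, -68.1115°), δ = 726.6/3440.065 = 0.211217 rad, θ = 344° → φ = -51.4955°, λ = -73.4373°.
Leg 2: from (-51.4955°, -73.4373°), δ = 2151.7/3440.065 = 0.625482 rad, θ = 106° → φ = -47.2970°, λ = -17.3533°.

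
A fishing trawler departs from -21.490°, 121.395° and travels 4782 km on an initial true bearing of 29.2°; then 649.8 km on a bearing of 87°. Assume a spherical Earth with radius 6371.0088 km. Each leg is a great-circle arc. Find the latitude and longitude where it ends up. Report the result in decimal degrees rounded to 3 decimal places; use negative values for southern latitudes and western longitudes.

Apply the spherical direct solution leg by leg, carrying full precision between legs.
Leg 1: from (-21.490°, 121.395°), δ = 4782/6371.0088 = 0.750588 rad, θ = 29.2° → φ = 16.625°, λ = 141.715°.
Leg 2: from (16.625°, 141.715°), δ = 649.8/6371.0088 = 0.101993 rad, θ = 87° → φ = 16.841°, λ = 147.814°.

latitude 16.841°, longitude 147.814°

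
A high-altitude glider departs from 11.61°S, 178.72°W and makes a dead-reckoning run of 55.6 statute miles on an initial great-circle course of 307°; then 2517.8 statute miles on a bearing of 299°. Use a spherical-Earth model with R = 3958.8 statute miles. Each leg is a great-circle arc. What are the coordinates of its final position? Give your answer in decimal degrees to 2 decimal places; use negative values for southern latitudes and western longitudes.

latitude 7.32°, longitude 149.04°

Apply the spherical direct solution leg by leg, carrying full precision between legs.
Leg 1: from (-11.61°, -178.72°), δ = 55.6/3958.8 = 0.014045 rad, θ = 307° → φ = -11.12°, λ = -179.37°.
Leg 2: from (-11.12°, -179.37°), δ = 2517.8/3958.8 = 0.636001 rad, θ = 299° → φ = 7.32°, λ = 149.04°.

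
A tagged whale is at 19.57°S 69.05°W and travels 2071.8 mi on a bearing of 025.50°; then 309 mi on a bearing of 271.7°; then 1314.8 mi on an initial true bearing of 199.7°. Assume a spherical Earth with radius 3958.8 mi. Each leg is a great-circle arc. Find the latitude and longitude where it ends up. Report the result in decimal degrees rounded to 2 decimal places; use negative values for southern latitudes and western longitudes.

Apply the spherical direct solution leg by leg, carrying full precision between legs.
Leg 1: from (-19.57°, -69.05°), δ = 2071.8/3958.8 = 0.523340 rad, θ = 25.5° → φ = 7.75°, λ = -56.51°.
Leg 2: from (7.75°, -56.51°), δ = 309/3958.8 = 0.078054 rad, θ = 271.7° → φ = 7.86°, λ = -61.02°.
Leg 3: from (7.86°, -61.02°), δ = 1314.8/3958.8 = 0.332121 rad, θ = 199.7° → φ = -10.07°, λ = -67.43°.

latitude -10.07°, longitude -67.43°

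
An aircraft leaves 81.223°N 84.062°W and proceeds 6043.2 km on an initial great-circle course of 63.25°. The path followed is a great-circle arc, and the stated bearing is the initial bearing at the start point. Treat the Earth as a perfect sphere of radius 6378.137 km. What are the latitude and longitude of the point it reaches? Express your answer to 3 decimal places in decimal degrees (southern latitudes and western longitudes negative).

latitude 39.246°, longitude 26.509°

δ = 6043.2/6378.137 = 0.947487 rad (54.2870°).
Converting: φ₁ = 1.417609 rad, θ = 1.103921 rad.
Destination latitude: φ₂ = arcsin( sin φ₁ cos δ + cos φ₁ sin δ cos θ ) = arcsin(0.632655) = 39.246°.
For the longitude increment, Δλ = atan2( sin θ sin δ cos φ₁, cos δ − sin φ₁ sin φ₂ ) = atan2(0.110636, -0.041521) = 110.571°.
Hence λ₂ = -84.062° + 110.571° = 26.509°.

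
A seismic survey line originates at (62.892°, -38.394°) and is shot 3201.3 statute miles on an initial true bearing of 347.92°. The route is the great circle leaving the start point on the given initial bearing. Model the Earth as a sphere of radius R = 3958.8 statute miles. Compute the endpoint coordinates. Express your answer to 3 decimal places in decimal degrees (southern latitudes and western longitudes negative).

Angular distance δ = d/R = 3201.3 / 3958.8 = 0.808654 rad.
Converting: φ₁ = 1.097672 rad, θ = 6.072350 rad.
Destination latitude: φ₂ = arcsin( sin φ₁ cos δ + cos φ₁ sin δ cos θ ) = arcsin(0.936937) = 69.543°.
For the longitude increment, Δλ = atan2( sin θ sin δ cos φ₁, cos δ − sin φ₁ sin φ₂ ) = atan2(-0.068980, -0.143541) = -154.333°.
λ₂ = -38.394° + -154.333° = -192.727°, normalized to (−180°, 180°] → 167.273°.

latitude 69.543°, longitude 167.273°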